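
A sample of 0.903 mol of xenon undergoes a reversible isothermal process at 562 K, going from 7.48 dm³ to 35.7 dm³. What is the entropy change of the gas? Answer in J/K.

For an isothermal ideal gas ΔS_gas = nR ln(V₂/V₁) = 0.903 × 8.314 × ln(35.7/7.48) = 11.7 J/K.

ΔS_gas = 11.7 J/K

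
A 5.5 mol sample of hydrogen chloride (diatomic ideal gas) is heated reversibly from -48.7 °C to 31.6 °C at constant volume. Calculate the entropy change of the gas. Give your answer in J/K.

ΔS = 35 J/K

In kelvin: T₁ = 224.45 K, T₂ = 304.75 K. At constant volume, ΔS = nC_V ln(T₂/T₁) with C_V = 5R/2 = 20.79 J mol⁻¹ K⁻¹.
ΔS = 5.5 × 20.79 × ln(304.75/224.45) = 35 J/K.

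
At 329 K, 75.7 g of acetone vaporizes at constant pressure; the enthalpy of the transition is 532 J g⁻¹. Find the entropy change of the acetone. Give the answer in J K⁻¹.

Heat absorbed by the substance: Q = mL = 75.7 × 532 = 40272.4 J.
At constant T, ΔS = Q_rev/T = 40272.4 / 329 = 122 J/K.

ΔS = 122 J/K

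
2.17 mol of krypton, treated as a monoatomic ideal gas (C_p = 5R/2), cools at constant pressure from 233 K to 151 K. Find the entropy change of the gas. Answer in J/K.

ΔS = -19.6 J/K

At constant pressure, ΔS = nC_p ln(T₂/T₁) with C_p = 5R/2 = 20.79 J mol⁻¹ K⁻¹.
ΔS = 2.17 × 20.79 × ln(151/233) = -19.6 J/K.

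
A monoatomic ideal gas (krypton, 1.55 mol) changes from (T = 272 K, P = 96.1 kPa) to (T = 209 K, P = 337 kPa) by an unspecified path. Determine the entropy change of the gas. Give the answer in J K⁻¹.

ΔS = nC_p ln(T₂/T₁) − nR ln(P₂/P₁), with C_p = 5R/2 = 20.79 J mol⁻¹ K⁻¹ for a monoatomic ideal gas.
ΔS = 1.55 × [20.79 × ln(209/272) − 8.314 × ln(337/96.1)] = -24.7 J/K.

ΔS = -24.7 J/K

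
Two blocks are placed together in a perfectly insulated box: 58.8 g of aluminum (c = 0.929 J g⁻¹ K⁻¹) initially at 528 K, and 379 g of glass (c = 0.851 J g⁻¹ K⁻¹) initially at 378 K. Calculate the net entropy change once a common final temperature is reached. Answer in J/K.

Energy balance: T_f = (m₁c₁T₁ + m₂c₂T₂)/(m₁c₁ + m₂c₂) = 399.73 K.
ΔS₁ = m₁c₁ ln(T_f/T₁) = 54.6252 × ln(399.73/528) = -15.2 J/K.
ΔS₂ = m₂c₂ ln(T_f/T₂) = 322.529 × ln(399.73/378) = 18.02 J/K.
ΔS_total = -15.2 + 18.02 = 2.82 J/K.

ΔS_total = 2.82 J/K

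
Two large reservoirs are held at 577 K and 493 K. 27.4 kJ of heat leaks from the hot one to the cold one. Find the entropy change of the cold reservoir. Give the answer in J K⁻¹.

ΔS_cold = 55.6 J/K

The cold reservoir gains heat Q, so ΔS_cold = +Q/T_C = 27400/493 = 55.6 J/K.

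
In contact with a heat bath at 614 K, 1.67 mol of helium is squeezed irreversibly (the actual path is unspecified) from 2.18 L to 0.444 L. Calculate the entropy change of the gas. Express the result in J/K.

ΔS_gas = -22.1 J/K

Entropy is a state function, so ΔS_gas depends only on the end states.
For an isothermal ideal gas ΔS_gas = nR ln(V₂/V₁) = 1.67 × 8.314 × ln(0.444/2.18) = -22.1 J/K.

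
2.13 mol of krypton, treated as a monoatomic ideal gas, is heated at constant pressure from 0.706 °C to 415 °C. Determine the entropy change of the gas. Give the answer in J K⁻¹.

ΔS = 40.8 J/K

In kelvin: T₁ = 273.856 K, T₂ = 688.15 K. At constant pressure, ΔS = nC_p ln(T₂/T₁) with C_p = 5R/2 = 20.79 J mol⁻¹ K⁻¹.
ΔS = 2.13 × 20.79 × ln(688.15/273.856) = 40.8 J/K.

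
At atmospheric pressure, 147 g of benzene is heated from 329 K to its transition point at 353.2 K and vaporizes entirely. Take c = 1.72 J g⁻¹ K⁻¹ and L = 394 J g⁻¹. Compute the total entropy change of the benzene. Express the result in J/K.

Warming step: ΔS₁ = m c ln(T_tr/T_i) = 147 × 1.72 × ln(353.2/329) = 17.95 J/K.
Phase change: ΔS₂ = +mL/T_tr = 147 × 394 / 353.2 = 164 J/K.
ΔS_total = (17.95) + (164) = 182 J/K.

ΔS = 182 J/K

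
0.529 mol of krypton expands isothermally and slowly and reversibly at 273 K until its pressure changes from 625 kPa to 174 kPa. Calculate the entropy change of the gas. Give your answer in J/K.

ΔS_gas = 5.62 J/K

For an isothermal ideal gas ΔS_gas = nR ln(P₁/P₂) = 0.529 × 8.314 × ln(625/174) = 5.62 J/K.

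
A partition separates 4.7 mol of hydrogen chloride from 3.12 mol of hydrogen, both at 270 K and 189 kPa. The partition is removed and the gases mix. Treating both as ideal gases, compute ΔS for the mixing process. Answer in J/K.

Mole fractions: x_A = 4.7/7.82 = 0.601, x_B = 0.399.
ΔS_mix = −R(n_A ln x_A + n_B ln x_B) = −8.314 × (4.7 ln 0.601 + 3.12 ln 0.399) = 43.7 J/K.

ΔS_mix = 43.7 J/K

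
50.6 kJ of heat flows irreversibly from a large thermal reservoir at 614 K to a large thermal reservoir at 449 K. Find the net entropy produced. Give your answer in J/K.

ΔS_total = 30.3 J/K

ΔS_hot = −Q/T_H = −50600/614 = -82.41 J/K and ΔS_cold = +Q/T_C = 50600/449 = 112.7 J/K.
ΔS_total = -82.41 + 112.7 = 30.3 J/K, positive as the second law requires.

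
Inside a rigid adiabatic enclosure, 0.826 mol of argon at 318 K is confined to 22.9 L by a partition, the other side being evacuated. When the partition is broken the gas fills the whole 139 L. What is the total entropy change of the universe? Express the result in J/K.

No heat is exchanged and no work is done, so the ideal-gas temperature stays constant.
Entropy is a state function; using a reversible isothermal path, ΔS_gas = nR ln(V₂/V₁) = 0.826 × 8.314 × ln(139/22.9) = 12.4 J/K.
The insulated surroundings exchange no heat, so ΔS_surr = 0 and ΔS_universe = ΔS_gas.

ΔS_universe = 12.4 J/K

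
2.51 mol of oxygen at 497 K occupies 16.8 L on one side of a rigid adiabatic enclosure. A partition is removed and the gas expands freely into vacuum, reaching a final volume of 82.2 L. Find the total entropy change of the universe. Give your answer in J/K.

For an ideal gas in free expansion Q = 0 and W = 0, so T is unchanged.
Entropy is a state function; using a reversible isothermal path, ΔS_gas = nR ln(V₂/V₁) = 2.51 × 8.314 × ln(82.2/16.8) = 33.1 J/K.
The insulated surroundings exchange no heat, so ΔS_surr = 0 and ΔS_universe = ΔS_gas.

ΔS_universe = 33.1 J/K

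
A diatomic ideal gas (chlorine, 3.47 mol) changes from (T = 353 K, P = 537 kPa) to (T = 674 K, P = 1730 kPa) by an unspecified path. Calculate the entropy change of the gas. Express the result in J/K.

ΔS = nC_p ln(T₂/T₁) − nR ln(P₂/P₁), with C_p = 7R/2 = 29.1 J mol⁻¹ K⁻¹ for a diatomic ideal gas.
ΔS = 3.47 × [29.1 × ln(674/353) − 8.314 × ln(1730/537)] = 31.6 J/K.

ΔS = 31.6 J/K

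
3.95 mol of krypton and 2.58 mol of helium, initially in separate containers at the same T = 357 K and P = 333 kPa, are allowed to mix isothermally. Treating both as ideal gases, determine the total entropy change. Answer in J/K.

Mole fractions: x_A = 3.95/6.53 = 0.605, x_B = 0.395.
ΔS_mix = −R(n_A ln x_A + n_B ln x_B) = −8.314 × (3.95 ln 0.605 + 2.58 ln 0.395) = 36.4 J/K.

ΔS_mix = 36.4 J/K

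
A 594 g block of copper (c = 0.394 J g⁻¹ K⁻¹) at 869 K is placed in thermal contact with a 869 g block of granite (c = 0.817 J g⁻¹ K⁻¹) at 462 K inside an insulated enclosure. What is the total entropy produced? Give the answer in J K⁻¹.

Energy balance: T_f = (m₁c₁T₁ + m₂c₂T₂)/(m₁c₁ + m₂c₂) = 562.9 K.
ΔS₁ = m₁c₁ ln(T_f/T₁) = 234.036 × ln(562.9/869) = -101.6 J/K.
ΔS₂ = m₂c₂ ln(T_f/T₂) = 709.973 × ln(562.9/462) = 140.2 J/K.
ΔS_total = -101.6 + 140.2 = 38.6 J/K.

ΔS_total = 38.6 J/K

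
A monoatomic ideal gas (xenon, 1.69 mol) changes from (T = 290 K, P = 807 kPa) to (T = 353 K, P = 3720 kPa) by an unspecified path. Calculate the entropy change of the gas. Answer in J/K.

ΔS = nC_p ln(T₂/T₁) − nR ln(P₂/P₁), with C_p = 5R/2 = 20.79 J mol⁻¹ K⁻¹ for a monoatomic ideal gas.
ΔS = 1.69 × [20.79 × ln(353/290) − 8.314 × ln(3720/807)] = -14.6 J/K.

ΔS = -14.6 J/K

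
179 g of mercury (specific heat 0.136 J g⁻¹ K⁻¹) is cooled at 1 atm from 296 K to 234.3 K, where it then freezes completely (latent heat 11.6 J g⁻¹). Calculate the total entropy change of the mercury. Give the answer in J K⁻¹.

Cooling step: ΔS₁ = m c ln(T_tr/T_i) = 179 × 0.136 × ln(234.3/296) = -5.691 J/K.
Phase change: ΔS₂ = −mL/T_tr = −179 × 11.6 / 234.3 = -8.862 J/K.
ΔS_total = (-5.691) + (-8.862) = -14.6 J/K.

ΔS = -14.6 J/K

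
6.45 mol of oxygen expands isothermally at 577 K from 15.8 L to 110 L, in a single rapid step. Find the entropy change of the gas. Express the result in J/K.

Entropy is a state function, so ΔS_gas depends only on the end states.
For an isothermal ideal gas ΔS_gas = nR ln(V₂/V₁) = 6.45 × 8.314 × ln(110/15.8) = 104 J/K.

ΔS_gas = 104 J/K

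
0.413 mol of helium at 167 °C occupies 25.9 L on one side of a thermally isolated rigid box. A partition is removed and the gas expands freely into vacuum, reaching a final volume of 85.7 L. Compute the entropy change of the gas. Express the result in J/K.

No heat is exchanged and no work is done, so the ideal-gas temperature stays constant.
Entropy is a state function; using a reversible isothermal path, ΔS_gas = nR ln(V₂/V₁) = 0.413 × 8.314 × ln(85.7/25.9) = 4.11 J/K.

ΔS_gas = 4.11 J/K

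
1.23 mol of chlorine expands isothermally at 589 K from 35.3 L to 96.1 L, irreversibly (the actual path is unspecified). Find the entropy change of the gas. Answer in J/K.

ΔS_gas = 10.2 J/K

Entropy is a state function, so ΔS_gas depends only on the end states.
For an isothermal ideal gas ΔS_gas = nR ln(V₂/V₁) = 1.23 × 8.314 × ln(96.1/35.3) = 10.2 J/K.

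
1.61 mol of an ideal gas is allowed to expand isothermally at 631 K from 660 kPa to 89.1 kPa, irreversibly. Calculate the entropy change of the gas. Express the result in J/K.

Entropy is a state function, so ΔS_gas depends only on the end states.
For an isothermal ideal gas ΔS_gas = nR ln(P₁/P₂) = 1.61 × 8.314 × ln(660/89.1) = 26.8 J/K.

ΔS_gas = 26.8 J/K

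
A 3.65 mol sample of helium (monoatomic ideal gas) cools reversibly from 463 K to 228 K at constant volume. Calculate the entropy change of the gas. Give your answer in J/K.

ΔS = -32.2 J/K

At constant volume, ΔS = nC_V ln(T₂/T₁) with C_V = 3R/2 = 12.47 J mol⁻¹ K⁻¹.
ΔS = 3.65 × 12.47 × ln(228/463) = -32.2 J/K.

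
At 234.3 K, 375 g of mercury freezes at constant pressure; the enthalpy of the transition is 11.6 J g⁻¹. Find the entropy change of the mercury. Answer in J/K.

Heat released by the substance: Q = −mL = −375 × 11.6 = −4350 J.
At constant T, ΔS = Q_rev/T = −4350 / 234.3 = -18.6 J/K.

ΔS = -18.6 J/K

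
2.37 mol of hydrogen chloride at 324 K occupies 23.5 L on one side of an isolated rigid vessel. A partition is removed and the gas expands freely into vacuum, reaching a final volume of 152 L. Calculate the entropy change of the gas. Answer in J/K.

No heat is exchanged and no work is done, so the ideal-gas temperature stays constant.
Entropy is a state function; using a reversible isothermal path, ΔS_gas = nR ln(V₂/V₁) = 2.37 × 8.314 × ln(152/23.5) = 36.8 J/K.

ΔS_gas = 36.8 J/K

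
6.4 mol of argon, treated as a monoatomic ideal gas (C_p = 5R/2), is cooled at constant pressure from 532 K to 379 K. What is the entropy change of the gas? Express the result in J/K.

ΔS = -45.1 J/K

At constant pressure, ΔS = nC_p ln(T₂/T₁) with C_p = 5R/2 = 20.79 J mol⁻¹ K⁻¹.
ΔS = 6.4 × 20.79 × ln(379/532) = -45.1 J/K.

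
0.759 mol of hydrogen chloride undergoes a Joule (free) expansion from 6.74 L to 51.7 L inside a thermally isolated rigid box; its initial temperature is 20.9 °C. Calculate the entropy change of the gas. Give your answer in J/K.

ΔS_gas = 12.9 J/K

For an ideal gas in free expansion Q = 0 and W = 0, so T is unchanged.
Entropy is a state function; using a reversible isothermal path, ΔS_gas = nR ln(V₂/V₁) = 0.759 × 8.314 × ln(51.7/6.74) = 12.9 J/K.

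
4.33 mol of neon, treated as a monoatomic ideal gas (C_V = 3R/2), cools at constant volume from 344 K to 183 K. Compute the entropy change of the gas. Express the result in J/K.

ΔS = -34.1 J/K

At constant volume, ΔS = nC_V ln(T₂/T₁) with C_V = 3R/2 = 12.47 J mol⁻¹ K⁻¹.
ΔS = 4.33 × 12.47 × ln(183/344) = -34.1 J/K.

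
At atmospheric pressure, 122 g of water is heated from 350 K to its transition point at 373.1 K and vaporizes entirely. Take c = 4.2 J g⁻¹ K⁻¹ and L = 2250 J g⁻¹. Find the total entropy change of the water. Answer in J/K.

Warming step: ΔS₁ = m c ln(T_tr/T_i) = 122 × 4.2 × ln(373.1/350) = 32.75 J/K.
Phase change: ΔS₂ = +mL/T_tr = 122 × 2250 / 373.1 = 735.7 J/K.
ΔS_total = (32.75) + (735.7) = 768 J/K.

ΔS = 768 J/K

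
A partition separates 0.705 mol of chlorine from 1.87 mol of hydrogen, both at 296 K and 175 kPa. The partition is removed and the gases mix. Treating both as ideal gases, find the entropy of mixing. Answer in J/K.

Mole fractions: x_A = 0.705/2.58 = 0.274, x_B = 0.726.
ΔS_mix = −R(n_A ln x_A + n_B ln x_B) = −8.314 × (0.705 ln 0.274 + 1.87 ln 0.726) = 12.6 J/K.

ΔS_mix = 12.6 J/K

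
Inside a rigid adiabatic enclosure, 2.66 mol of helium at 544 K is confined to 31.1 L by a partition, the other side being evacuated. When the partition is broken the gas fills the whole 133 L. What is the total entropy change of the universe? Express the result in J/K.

For an ideal gas in free expansion Q = 0 and W = 0, so T is unchanged.
Entropy is a state function; using a reversible isothermal path, ΔS_gas = nR ln(V₂/V₁) = 2.66 × 8.314 × ln(133/31.1) = 32.1 J/K.
The insulated surroundings exchange no heat, so ΔS_surr = 0 and ΔS_universe = ΔS_gas.

ΔS_universe = 32.1 J/K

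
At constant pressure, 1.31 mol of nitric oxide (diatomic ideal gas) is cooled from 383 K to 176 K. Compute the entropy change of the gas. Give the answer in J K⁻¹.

ΔS = -29.6 J/K

At constant pressure, ΔS = nC_p ln(T₂/T₁) with C_p = 7R/2 = 29.1 J mol⁻¹ K⁻¹.
ΔS = 1.31 × 29.1 × ln(176/383) = -29.6 J/K.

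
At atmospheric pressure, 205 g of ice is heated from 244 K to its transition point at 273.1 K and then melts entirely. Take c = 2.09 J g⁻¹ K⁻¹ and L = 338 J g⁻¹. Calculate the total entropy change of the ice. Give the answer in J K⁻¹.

Warming step: ΔS₁ = m c ln(T_tr/T_i) = 205 × 2.09 × ln(273.1/244) = 48.27 J/K.
Phase change: ΔS₂ = +mL/T_tr = 205 × 338 / 273.1 = 253.7 J/K.
ΔS_total = (48.27) + (253.7) = 302 J/K.

ΔS = 302 J/K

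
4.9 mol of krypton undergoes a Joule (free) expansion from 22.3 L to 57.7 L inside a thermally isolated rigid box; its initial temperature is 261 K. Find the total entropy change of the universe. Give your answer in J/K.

For an ideal gas in free expansion Q = 0 and W = 0, so T is unchanged.
Entropy is a state function; using a reversible isothermal path, ΔS_gas = nR ln(V₂/V₁) = 4.9 × 8.314 × ln(57.7/22.3) = 38.7 J/K.
The insulated surroundings exchange no heat, so ΔS_surr = 0 and ΔS_universe = ΔS_gas.

ΔS_universe = 38.7 J/K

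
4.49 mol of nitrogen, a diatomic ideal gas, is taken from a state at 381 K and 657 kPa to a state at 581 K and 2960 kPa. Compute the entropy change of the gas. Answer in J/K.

ΔS = -1.06 J/K

ΔS = nC_p ln(T₂/T₁) − nR ln(P₂/P₁), with C_p = 7R/2 = 29.1 J mol⁻¹ K⁻¹ for a diatomic ideal gas.
ΔS = 4.49 × [29.1 × ln(581/381) − 8.314 × ln(2960/657)] = -1.06 J/K.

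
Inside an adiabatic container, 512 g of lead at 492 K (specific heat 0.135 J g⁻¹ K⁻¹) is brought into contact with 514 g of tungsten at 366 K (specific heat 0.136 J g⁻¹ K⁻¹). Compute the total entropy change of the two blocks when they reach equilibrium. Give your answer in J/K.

ΔS_total = 1.52 J/K

Energy balance: T_f = (m₁c₁T₁ + m₂c₂T₂)/(m₁c₁ + m₂c₂) = 428.64 K.
ΔS₁ = m₁c₁ ln(T_f/T₁) = 69.12 × ln(428.64/492) = -9.5282 J/K.
ΔS₂ = m₂c₂ ln(T_f/T₂) = 69.904 × ln(428.64/366) = 11.044 J/K.
ΔS_total = -9.5282 + 11.044 = 1.52 J/K.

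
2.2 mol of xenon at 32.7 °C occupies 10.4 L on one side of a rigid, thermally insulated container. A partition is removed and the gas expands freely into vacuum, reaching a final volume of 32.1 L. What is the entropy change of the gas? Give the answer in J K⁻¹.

ΔS_gas = 20.6 J/K

For an ideal gas in free expansion Q = 0 and W = 0, so T is unchanged.
Entropy is a state function; using a reversible isothermal path, ΔS_gas = nR ln(V₂/V₁) = 2.2 × 8.314 × ln(32.1/10.4) = 20.6 J/K.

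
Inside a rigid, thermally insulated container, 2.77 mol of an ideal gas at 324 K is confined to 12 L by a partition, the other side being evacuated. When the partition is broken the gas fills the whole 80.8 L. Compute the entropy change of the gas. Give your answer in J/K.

ΔS_gas = 43.9 J/K

For an ideal gas in free expansion Q = 0 and W = 0, so T is unchanged.
Entropy is a state function; using a reversible isothermal path, ΔS_gas = nR ln(V₂/V₁) = 2.77 × 8.314 × ln(80.8/12) = 43.9 J/K.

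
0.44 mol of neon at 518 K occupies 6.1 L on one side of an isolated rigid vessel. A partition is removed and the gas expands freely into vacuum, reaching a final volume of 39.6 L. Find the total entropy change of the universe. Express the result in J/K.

ΔS_universe = 6.84 J/K

For an ideal gas in free expansion Q = 0 and W = 0, so T is unchanged.
Entropy is a state function; using a reversible isothermal path, ΔS_gas = nR ln(V₂/V₁) = 0.44 × 8.314 × ln(39.6/6.1) = 6.84 J/K.
The insulated surroundings exchange no heat, so ΔS_surr = 0 and ΔS_universe = ΔS_gas.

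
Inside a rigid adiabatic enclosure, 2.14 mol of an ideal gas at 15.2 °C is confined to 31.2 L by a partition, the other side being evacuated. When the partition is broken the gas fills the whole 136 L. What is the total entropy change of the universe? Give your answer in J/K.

No heat is exchanged and no work is done, so the ideal-gas temperature stays constant.
Entropy is a state function; using a reversible isothermal path, ΔS_gas = nR ln(V₂/V₁) = 2.14 × 8.314 × ln(136/31.2) = 26.2 J/K.
The insulated surroundings exchange no heat, so ΔS_surr = 0 and ΔS_universe = ΔS_gas.

ΔS_universe = 26.2 J/K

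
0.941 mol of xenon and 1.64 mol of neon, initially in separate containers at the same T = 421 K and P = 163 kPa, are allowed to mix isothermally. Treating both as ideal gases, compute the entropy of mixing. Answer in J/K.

Mole fractions: x_A = 0.941/2.58 = 0.365, x_B = 0.635.
ΔS_mix = −R(n_A ln x_A + n_B ln x_B) = −8.314 × (0.941 ln 0.365 + 1.64 ln 0.635) = 14.1 J/K.

ΔS_mix = 14.1 J/K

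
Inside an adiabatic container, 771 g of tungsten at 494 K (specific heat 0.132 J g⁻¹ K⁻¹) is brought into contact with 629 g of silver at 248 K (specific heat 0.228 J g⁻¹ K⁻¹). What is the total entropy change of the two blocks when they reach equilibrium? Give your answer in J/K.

ΔS_total = 14.4 J/K

Energy balance: T_f = (m₁c₁T₁ + m₂c₂T₂)/(m₁c₁ + m₂c₂) = 350.11 K.
ΔS₁ = m₁c₁ ln(T_f/T₁) = 101.772 × ln(350.11/494) = -35.04 J/K.
ΔS₂ = m₂c₂ ln(T_f/T₂) = 143.412 × ln(350.11/248) = 49.45 J/K.
ΔS_total = -35.04 + 49.45 = 14.4 J/K.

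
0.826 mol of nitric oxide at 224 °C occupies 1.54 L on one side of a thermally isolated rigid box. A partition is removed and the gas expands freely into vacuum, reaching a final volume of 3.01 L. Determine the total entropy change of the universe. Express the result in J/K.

No heat is exchanged and no work is done, so the ideal-gas temperature stays constant.
Entropy is a state function; using a reversible isothermal path, ΔS_gas = nR ln(V₂/V₁) = 0.826 × 8.314 × ln(3.01/1.54) = 4.6 J/K.
The insulated surroundings exchange no heat, so ΔS_surr = 0 and ΔS_universe = ΔS_gas.

ΔS_universe = 4.6 J/K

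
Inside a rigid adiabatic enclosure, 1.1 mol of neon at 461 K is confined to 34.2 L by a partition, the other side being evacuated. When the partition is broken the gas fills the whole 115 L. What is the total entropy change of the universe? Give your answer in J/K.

ΔS_universe = 11.1 J/K

For an ideal gas in free expansion Q = 0 and W = 0, so T is unchanged.
Entropy is a state function; using a reversible isothermal path, ΔS_gas = nR ln(V₂/V₁) = 1.1 × 8.314 × ln(115/34.2) = 11.1 J/K.
The insulated surroundings exchange no heat, so ΔS_surr = 0 and ΔS_universe = ΔS_gas.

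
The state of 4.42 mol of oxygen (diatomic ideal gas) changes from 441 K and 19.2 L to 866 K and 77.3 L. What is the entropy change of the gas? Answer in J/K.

ΔS = 113 J/K

Entropy is a state function: ΔS = nC_V ln(T₂/T₁) + nR ln(V₂/V₁), with C_V = 5R/2 = 20.79 J mol⁻¹ K⁻¹ for a diatomic ideal gas.
ΔS = 4.42 × [20.79 × ln(866/441) + 8.314 × ln(77.3/19.2)] = 113 J/K.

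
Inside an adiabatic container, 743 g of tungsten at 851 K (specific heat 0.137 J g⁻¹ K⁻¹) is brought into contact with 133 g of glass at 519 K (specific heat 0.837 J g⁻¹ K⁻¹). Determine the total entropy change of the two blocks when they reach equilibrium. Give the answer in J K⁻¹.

ΔS_total = 6.48 J/K

Energy balance: T_f = (m₁c₁T₁ + m₂c₂T₂)/(m₁c₁ + m₂c₂) = 677.58 K.
ΔS₁ = m₁c₁ ln(T_f/T₁) = 101.791 × ln(677.58/851) = -23.2 J/K.
ΔS₂ = m₂c₂ ln(T_f/T₂) = 111.321 × ln(677.58/519) = 29.68 J/K.
ΔS_total = -23.2 + 29.68 = 6.48 J/K.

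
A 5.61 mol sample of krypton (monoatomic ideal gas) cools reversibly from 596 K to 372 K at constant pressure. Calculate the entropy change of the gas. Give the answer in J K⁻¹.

ΔS = -55 J/K

At constant pressure, ΔS = nC_p ln(T₂/T₁) with C_p = 5R/2 = 20.79 J mol⁻¹ K⁻¹.
ΔS = 5.61 × 20.79 × ln(372/596) = -55 J/K.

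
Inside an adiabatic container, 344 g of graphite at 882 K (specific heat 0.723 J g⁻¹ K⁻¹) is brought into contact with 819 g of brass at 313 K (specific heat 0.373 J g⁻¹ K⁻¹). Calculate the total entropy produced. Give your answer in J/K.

ΔS_total = 72.9 J/K

Energy balance: T_f = (m₁c₁T₁ + m₂c₂T₂)/(m₁c₁ + m₂c₂) = 568.35 K.
ΔS₁ = m₁c₁ ln(T_f/T₁) = 248.712 × ln(568.35/882) = -109.3 J/K.
ΔS₂ = m₂c₂ ln(T_f/T₂) = 305.487 × ln(568.35/313) = 182.2 J/K.
ΔS_total = -109.3 + 182.2 = 72.9 J/K.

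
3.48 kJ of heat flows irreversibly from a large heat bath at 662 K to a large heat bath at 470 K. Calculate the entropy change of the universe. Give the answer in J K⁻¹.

ΔS_hot = −Q/T_H = −3480/662 = -5.257 J/K and ΔS_cold = +Q/T_C = 3480/470 = 7.404 J/K.
ΔS_total = -5.257 + 7.404 = 2.15 J/K, positive as the second law requires.

ΔS_total = 2.15 J/K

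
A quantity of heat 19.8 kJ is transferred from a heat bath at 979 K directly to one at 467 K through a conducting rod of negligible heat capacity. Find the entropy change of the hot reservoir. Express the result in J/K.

ΔS_hot = -20.2 J/K

The hot reservoir loses heat Q, so ΔS_hot = −Q/T_H = −19800/979 = -20.2 J/K.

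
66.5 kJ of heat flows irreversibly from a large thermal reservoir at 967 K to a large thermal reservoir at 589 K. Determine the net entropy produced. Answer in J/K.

ΔS_hot = −Q/T_H = −66500/967 = -68.77 J/K and ΔS_cold = +Q/T_C = 66500/589 = 112.9 J/K.
ΔS_total = -68.77 + 112.9 = 44.1 J/K, positive as the second law requires.

ΔS_total = 44.1 J/K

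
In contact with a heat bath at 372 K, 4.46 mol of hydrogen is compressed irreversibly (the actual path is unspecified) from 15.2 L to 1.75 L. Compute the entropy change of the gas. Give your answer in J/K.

ΔS_gas = -80.2 J/K

Entropy is a state function, so ΔS_gas depends only on the end states.
For an isothermal ideal gas ΔS_gas = nR ln(V₂/V₁) = 4.46 × 8.314 × ln(1.75/15.2) = -80.2 J/K.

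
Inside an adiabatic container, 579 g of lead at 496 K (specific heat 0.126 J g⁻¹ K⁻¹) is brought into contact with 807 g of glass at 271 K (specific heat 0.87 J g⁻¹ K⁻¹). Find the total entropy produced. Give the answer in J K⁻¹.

Energy balance: T_f = (m₁c₁T₁ + m₂c₂T₂)/(m₁c₁ + m₂c₂) = 292.18 K.
ΔS₁ = m₁c₁ ln(T_f/T₁) = 72.954 × ln(292.18/496) = -38.61 J/K.
ΔS₂ = m₂c₂ ln(T_f/T₂) = 702.09 × ln(292.18/271) = 52.83 J/K.
ΔS_total = -38.61 + 52.83 = 14.2 J/K.

ΔS_total = 14.2 J/K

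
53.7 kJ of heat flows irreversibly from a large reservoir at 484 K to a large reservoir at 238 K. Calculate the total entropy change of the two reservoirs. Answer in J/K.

ΔS_hot = −Q/T_H = −53700/484 = -111 J/K and ΔS_cold = +Q/T_C = 53700/238 = 225.6 J/K.
ΔS_total = -111 + 225.6 = 115 J/K, positive as the second law requires.

ΔS_total = 115 J/K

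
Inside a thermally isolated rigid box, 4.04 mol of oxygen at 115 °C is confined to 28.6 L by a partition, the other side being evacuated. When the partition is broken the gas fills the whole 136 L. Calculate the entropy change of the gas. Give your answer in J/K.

ΔS_gas = 52.4 J/K

No heat is exchanged and no work is done, so the ideal-gas temperature stays constant.
Entropy is a state function; using a reversible isothermal path, ΔS_gas = nR ln(V₂/V₁) = 4.04 × 8.314 × ln(136/28.6) = 52.4 J/K.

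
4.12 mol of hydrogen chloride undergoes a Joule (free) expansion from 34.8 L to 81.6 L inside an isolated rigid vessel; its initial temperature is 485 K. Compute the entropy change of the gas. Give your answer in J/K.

ΔS_gas = 29.2 J/K

For an ideal gas in free expansion Q = 0 and W = 0, so T is unchanged.
Entropy is a state function; using a reversible isothermal path, ΔS_gas = nR ln(V₂/V₁) = 4.12 × 8.314 × ln(81.6/34.8) = 29.2 J/K.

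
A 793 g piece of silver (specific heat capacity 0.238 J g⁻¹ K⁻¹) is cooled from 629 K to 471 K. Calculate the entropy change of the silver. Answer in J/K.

ΔS = ∫dQ_rev/T = m c ln(T₂/T₁) = 793 × 0.238 × ln(471/629) = -54.6 J/K.

ΔS = -54.6 J/K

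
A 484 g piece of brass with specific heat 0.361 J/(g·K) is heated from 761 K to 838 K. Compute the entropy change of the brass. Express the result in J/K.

ΔS = ∫dQ_rev/T = m c ln(T₂/T₁) = 484 × 0.361 × ln(838/761) = 16.8 J/K.

ΔS = 16.8 J/K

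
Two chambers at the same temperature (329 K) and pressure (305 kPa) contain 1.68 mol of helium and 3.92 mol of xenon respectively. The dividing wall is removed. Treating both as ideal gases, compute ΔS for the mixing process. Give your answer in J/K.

Mole fractions: x_A = 1.68/5.6 = 0.3, x_B = 0.7.
ΔS_mix = −R(n_A ln x_A + n_B ln x_B) = −8.314 × (1.68 ln 0.3 + 3.92 ln 0.7) = 28.4 J/K.

ΔS_mix = 28.4 J/K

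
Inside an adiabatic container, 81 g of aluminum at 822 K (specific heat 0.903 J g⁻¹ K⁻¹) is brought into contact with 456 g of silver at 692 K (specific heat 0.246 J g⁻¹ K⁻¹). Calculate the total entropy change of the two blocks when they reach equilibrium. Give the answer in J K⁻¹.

Energy balance: T_f = (m₁c₁T₁ + m₂c₂T₂)/(m₁c₁ + m₂c₂) = 743.31 K.
ΔS₁ = m₁c₁ ln(T_f/T₁) = 73.143 × ln(743.31/822) = -7.3602 J/K.
ΔS₂ = m₂c₂ ln(T_f/T₂) = 112.176 × ln(743.31/692) = 8.0235 J/K.
ΔS_total = -7.3602 + 8.0235 = 0.663 J/K.

ΔS_total = 0.663 J/K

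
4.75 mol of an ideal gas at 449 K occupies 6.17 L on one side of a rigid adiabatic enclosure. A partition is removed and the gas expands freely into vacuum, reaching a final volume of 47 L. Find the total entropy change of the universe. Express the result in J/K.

ΔS_universe = 80.2 J/K

For an ideal gas in free expansion Q = 0 and W = 0, so T is unchanged.
Entropy is a state function; using a reversible isothermal path, ΔS_gas = nR ln(V₂/V₁) = 4.75 × 8.314 × ln(47/6.17) = 80.2 J/K.
The insulated surroundings exchange no heat, so ΔS_surr = 0 and ΔS_universe = ΔS_gas.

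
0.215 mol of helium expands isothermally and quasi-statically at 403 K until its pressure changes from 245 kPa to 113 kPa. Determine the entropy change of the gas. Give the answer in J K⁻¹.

ΔS_gas = 1.38 J/K

For an isothermal ideal gas ΔS_gas = nR ln(P₁/P₂) = 0.215 × 8.314 × ln(245/113) = 1.38 J/K.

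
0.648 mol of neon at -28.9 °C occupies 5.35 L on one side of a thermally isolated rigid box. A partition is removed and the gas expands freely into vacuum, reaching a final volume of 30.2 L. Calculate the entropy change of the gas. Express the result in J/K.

ΔS_gas = 9.32 J/K

For an ideal gas in free expansion Q = 0 and W = 0, so T is unchanged.
Entropy is a state function; using a reversible isothermal path, ΔS_gas = nR ln(V₂/V₁) = 0.648 × 8.314 × ln(30.2/5.35) = 9.32 J/K.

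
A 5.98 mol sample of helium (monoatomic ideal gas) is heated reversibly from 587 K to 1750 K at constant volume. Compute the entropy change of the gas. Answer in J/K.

At constant volume, ΔS = nC_V ln(T₂/T₁) with C_V = 3R/2 = 12.47 J mol⁻¹ K⁻¹.
ΔS = 5.98 × 12.47 × ln(1750/587) = 81.5 J/K.

ΔS = 81.5 J/K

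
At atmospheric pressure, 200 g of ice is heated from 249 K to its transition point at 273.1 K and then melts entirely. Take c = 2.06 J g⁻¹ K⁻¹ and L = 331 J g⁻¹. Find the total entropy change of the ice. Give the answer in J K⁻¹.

Warming step: ΔS₁ = m c ln(T_tr/T_i) = 200 × 2.06 × ln(273.1/249) = 38.06 J/K.
Phase change: ΔS₂ = +mL/T_tr = 200 × 331 / 273.1 = 242.4 J/K.
ΔS_total = (38.06) + (242.4) = 280 J/K.

ΔS = 280 J/K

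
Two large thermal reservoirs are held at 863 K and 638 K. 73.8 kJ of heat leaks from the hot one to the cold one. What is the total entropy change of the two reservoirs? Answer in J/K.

ΔS_hot = −Q/T_H = −73800/863 = -85.52 J/K and ΔS_cold = +Q/T_C = 73800/638 = 115.7 J/K.
ΔS_total = -85.52 + 115.7 = 30.2 J/K, positive as the second law requires.

ΔS_total = 30.2 J/K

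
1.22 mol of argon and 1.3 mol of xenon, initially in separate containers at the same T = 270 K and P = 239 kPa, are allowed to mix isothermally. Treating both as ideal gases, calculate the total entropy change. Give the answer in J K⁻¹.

Mole fractions: x_A = 1.22/2.52 = 0.484, x_B = 0.516.
ΔS_mix = −R(n_A ln x_A + n_B ln x_B) = −8.314 × (1.22 ln 0.484 + 1.3 ln 0.516) = 14.5 J/K.

ΔS_mix = 14.5 J/K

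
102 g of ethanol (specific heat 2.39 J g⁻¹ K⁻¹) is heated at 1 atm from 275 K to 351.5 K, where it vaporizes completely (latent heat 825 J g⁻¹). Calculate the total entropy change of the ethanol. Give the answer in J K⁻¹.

ΔS = 299 J/K

Warming step: ΔS₁ = m c ln(T_tr/T_i) = 102 × 2.39 × ln(351.5/275) = 59.83 J/K.
Phase change: ΔS₂ = +mL/T_tr = 102 × 825 / 351.5 = 239.4 J/K.
ΔS_total = (59.83) + (239.4) = 299 J/K.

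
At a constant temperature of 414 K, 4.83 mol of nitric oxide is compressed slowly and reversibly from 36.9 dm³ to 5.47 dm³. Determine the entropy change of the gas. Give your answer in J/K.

ΔS_gas = -76.7 J/K

For an isothermal ideal gas ΔS_gas = nR ln(V₂/V₁) = 4.83 × 8.314 × ln(5.47/36.9) = -76.7 J/K.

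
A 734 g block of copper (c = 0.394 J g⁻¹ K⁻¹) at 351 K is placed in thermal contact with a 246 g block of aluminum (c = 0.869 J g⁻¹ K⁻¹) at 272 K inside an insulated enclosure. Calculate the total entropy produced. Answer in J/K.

ΔS_total = 3.94 J/K

Energy balance: T_f = (m₁c₁T₁ + m₂c₂T₂)/(m₁c₁ + m₂c₂) = 317.42 K.
ΔS₁ = m₁c₁ ln(T_f/T₁) = 289.196 × ln(317.42/351) = -29.079 J/K.
ΔS₂ = m₂c₂ ln(T_f/T₂) = 213.774 × ln(317.42/272) = 33.014 J/K.
ΔS_total = -29.079 + 33.014 = 3.94 J/K.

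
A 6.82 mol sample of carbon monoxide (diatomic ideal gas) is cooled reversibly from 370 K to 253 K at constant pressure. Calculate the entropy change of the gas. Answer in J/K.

ΔS = -75.4 J/K

At constant pressure, ΔS = nC_p ln(T₂/T₁) with C_p = 7R/2 = 29.1 J mol⁻¹ K⁻¹.
ΔS = 6.82 × 29.1 × ln(253/370) = -75.4 J/K.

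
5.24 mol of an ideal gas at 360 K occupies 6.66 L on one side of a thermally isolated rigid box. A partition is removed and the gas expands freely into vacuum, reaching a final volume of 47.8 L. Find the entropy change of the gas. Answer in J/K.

ΔS_gas = 85.9 J/K

No heat is exchanged and no work is done, so the ideal-gas temperature stays constant.
Entropy is a state function; using a reversible isothermal path, ΔS_gas = nR ln(V₂/V₁) = 5.24 × 8.314 × ln(47.8/6.66) = 85.9 J/K.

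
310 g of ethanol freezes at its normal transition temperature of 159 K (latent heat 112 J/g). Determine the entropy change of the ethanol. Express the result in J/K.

Heat released by the substance: Q = −mL = −310 × 112 = −34720 J.
At constant T, ΔS = Q_rev/T = −34720 / 159 = -218 J/K.

ΔS = -218 J/K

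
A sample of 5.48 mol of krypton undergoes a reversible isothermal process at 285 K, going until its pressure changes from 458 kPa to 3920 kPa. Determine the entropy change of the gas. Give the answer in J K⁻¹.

For an isothermal ideal gas ΔS_gas = nR ln(P₁/P₂) = 5.48 × 8.314 × ln(458/3920) = -97.8 J/K.

ΔS_gas = -97.8 J/K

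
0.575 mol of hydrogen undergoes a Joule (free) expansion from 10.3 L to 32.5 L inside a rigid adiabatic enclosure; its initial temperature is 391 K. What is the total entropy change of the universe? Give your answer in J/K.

For an ideal gas in free expansion Q = 0 and W = 0, so T is unchanged.
Entropy is a state function; using a reversible isothermal path, ΔS_gas = nR ln(V₂/V₁) = 0.575 × 8.314 × ln(32.5/10.3) = 5.49 J/K.
The insulated surroundings exchange no heat, so ΔS_surr = 0 and ΔS_universe = ΔS_gas.

ΔS_universe = 5.49 J/K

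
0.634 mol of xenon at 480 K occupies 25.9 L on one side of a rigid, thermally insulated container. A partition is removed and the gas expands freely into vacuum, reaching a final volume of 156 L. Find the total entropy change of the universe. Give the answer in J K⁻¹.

ΔS_universe = 9.46 J/K

For an ideal gas in free expansion Q = 0 and W = 0, so T is unchanged.
Entropy is a state function; using a reversible isothermal path, ΔS_gas = nR ln(V₂/V₁) = 0.634 × 8.314 × ln(156/25.9) = 9.46 J/K.
The insulated surroundings exchange no heat, so ΔS_surr = 0 and ΔS_universe = ΔS_gas.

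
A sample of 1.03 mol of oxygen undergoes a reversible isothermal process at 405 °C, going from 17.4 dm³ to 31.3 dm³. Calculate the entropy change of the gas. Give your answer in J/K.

ΔS_gas = 5.03 J/K

For an isothermal ideal gas ΔS_gas = nR ln(V₂/V₁) = 1.03 × 8.314 × ln(31.3/17.4) = 5.03 J/K.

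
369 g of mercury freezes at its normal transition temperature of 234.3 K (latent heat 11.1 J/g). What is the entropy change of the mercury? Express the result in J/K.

ΔS = -17.5 J/K

Heat released by the substance: Q = −mL = −369 × 11.1 = −4095.9 J.
At constant T, ΔS = Q_rev/T = −4095.9 / 234.3 = -17.5 J/K.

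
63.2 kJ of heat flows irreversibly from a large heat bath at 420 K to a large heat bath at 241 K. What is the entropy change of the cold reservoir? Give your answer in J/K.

ΔS_cold = 262 J/K

The cold reservoir gains heat Q, so ΔS_cold = +Q/T_C = 63200/241 = 262 J/K.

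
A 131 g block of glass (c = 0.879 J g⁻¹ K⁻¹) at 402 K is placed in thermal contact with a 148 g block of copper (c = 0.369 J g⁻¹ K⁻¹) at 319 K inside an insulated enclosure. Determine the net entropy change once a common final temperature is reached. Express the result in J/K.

ΔS_total = 0.962 J/K

Energy balance: T_f = (m₁c₁T₁ + m₂c₂T₂)/(m₁c₁ + m₂c₂) = 375.3 K.
ΔS₁ = m₁c₁ ln(T_f/T₁) = 115.149 × ln(375.3/402) = -7.914 J/K.
ΔS₂ = m₂c₂ ln(T_f/T₂) = 54.612 × ln(375.3/319) = 8.876 J/K.
ΔS_total = -7.914 + 8.876 = 0.962 J/K.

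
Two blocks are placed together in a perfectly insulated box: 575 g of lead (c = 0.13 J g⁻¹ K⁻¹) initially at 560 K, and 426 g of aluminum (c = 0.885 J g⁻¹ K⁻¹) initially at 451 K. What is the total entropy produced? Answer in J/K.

ΔS_total = 1.53 J/K

Energy balance: T_f = (m₁c₁T₁ + m₂c₂T₂)/(m₁c₁ + m₂c₂) = 469.04 K.
ΔS₁ = m₁c₁ ln(T_f/T₁) = 74.75 × ln(469.04/560) = -13.25 J/K.
ΔS₂ = m₂c₂ ln(T_f/T₂) = 377.01 × ln(469.04/451) = 14.78 J/K.
ΔS_total = -13.25 + 14.78 = 1.53 J/K.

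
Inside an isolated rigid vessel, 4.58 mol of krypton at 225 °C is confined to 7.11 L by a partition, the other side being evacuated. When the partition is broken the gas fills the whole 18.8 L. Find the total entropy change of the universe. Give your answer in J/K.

ΔS_universe = 37 J/K

For an ideal gas in free expansion Q = 0 and W = 0, so T is unchanged.
Entropy is a state function; using a reversible isothermal path, ΔS_gas = nR ln(V₂/V₁) = 4.58 × 8.314 × ln(18.8/7.11) = 37 J/K.
The insulated surroundings exchange no heat, so ΔS_surr = 0 and ΔS_universe = ΔS_gas.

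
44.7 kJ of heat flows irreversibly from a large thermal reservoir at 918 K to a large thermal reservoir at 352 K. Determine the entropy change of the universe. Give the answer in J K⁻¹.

ΔS_total = 78.3 J/K

ΔS_hot = −Q/T_H = −44700/918 = -48.69 J/K and ΔS_cold = +Q/T_C = 44700/352 = 127 J/K.
ΔS_total = -48.69 + 127 = 78.3 J/K, positive as the second law requires.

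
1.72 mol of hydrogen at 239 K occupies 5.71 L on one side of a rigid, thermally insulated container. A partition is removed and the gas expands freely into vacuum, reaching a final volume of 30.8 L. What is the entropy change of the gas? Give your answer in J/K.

ΔS_gas = 24.1 J/K

No heat is exchanged and no work is done, so the ideal-gas temperature stays constant.
Entropy is a state function; using a reversible isothermal path, ΔS_gas = nR ln(V₂/V₁) = 1.72 × 8.314 × ln(30.8/5.71) = 24.1 J/K.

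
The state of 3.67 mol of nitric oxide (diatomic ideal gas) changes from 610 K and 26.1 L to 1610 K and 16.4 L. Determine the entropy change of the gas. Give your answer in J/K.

Entropy is a state function: ΔS = nC_V ln(T₂/T₁) + nR ln(V₂/V₁), with C_V = 5R/2 = 20.79 J mol⁻¹ K⁻¹ for a diatomic ideal gas.
ΔS = 3.67 × [20.79 × ln(1610/610) + 8.314 × ln(16.4/26.1)] = 59.9 J/K.

ΔS = 59.9 J/K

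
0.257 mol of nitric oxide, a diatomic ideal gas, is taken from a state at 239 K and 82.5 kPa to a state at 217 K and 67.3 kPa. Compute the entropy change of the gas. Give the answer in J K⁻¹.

ΔS = -0.287 J/K

ΔS = nC_p ln(T₂/T₁) − nR ln(P₂/P₁), with C_p = 7R/2 = 29.1 J mol⁻¹ K⁻¹ for a diatomic ideal gas.
ΔS = 0.257 × [29.1 × ln(217/239) − 8.314 × ln(67.3/82.5)] = -0.287 J/K.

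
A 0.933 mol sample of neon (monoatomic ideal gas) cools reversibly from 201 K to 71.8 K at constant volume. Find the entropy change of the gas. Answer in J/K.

ΔS = -12 J/K

At constant volume, ΔS = nC_V ln(T₂/T₁) with C_V = 3R/2 = 12.47 J mol⁻¹ K⁻¹.
ΔS = 0.933 × 12.47 × ln(71.8/201) = -12 J/K.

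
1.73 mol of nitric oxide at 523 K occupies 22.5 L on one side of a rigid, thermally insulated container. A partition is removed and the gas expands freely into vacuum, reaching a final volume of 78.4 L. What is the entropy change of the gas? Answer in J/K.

ΔS_gas = 18 J/K

For an ideal gas in free expansion Q = 0 and W = 0, so T is unchanged.
Entropy is a state function; using a reversible isothermal path, ΔS_gas = nR ln(V₂/V₁) = 1.73 × 8.314 × ln(78.4/22.5) = 18 J/K.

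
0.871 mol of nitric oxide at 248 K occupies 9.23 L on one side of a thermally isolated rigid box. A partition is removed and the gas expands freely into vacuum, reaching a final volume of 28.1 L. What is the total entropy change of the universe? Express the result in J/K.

No heat is exchanged and no work is done, so the ideal-gas temperature stays constant.
Entropy is a state function; using a reversible isothermal path, ΔS_gas = nR ln(V₂/V₁) = 0.871 × 8.314 × ln(28.1/9.23) = 8.06 J/K.
The insulated surroundings exchange no heat, so ΔS_surr = 0 and ΔS_universe = ΔS_gas.

ΔS_universe = 8.06 J/K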